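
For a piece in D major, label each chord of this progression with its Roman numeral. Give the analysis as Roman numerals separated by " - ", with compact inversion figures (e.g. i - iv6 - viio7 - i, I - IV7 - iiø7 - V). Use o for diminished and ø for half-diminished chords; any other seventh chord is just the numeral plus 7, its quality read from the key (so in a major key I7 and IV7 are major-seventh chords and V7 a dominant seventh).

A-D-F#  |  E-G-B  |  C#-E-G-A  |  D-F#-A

I64 - ii - V65 - I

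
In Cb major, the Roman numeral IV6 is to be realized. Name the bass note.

IV in Cb major has root Fb; the chord is Fb-Ab-Cb.
The figure 6 means first inversion — the third is in the bass.

Ab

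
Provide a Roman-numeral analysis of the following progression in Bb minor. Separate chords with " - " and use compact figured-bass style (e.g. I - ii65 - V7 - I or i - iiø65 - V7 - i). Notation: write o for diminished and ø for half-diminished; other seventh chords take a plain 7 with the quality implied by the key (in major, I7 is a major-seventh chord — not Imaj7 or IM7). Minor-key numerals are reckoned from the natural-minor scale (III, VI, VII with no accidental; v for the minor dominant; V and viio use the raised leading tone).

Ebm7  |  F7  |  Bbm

Ebm7 has root Eb, degree 4 in Bb minor, so iv7.
F7: dominant seventh chord on F = scale degree 5 → V7.
Bbm: minor triad on Bb = scale degree 1 → i.

iv7 - V7 - i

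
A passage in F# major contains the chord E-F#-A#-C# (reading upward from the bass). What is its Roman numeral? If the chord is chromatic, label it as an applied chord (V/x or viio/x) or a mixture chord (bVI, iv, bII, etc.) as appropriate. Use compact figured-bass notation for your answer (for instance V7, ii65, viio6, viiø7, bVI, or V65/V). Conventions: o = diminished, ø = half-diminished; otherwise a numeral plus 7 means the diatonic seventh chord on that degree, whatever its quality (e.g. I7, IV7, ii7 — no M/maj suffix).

V42/IV

Stacked in thirds the chord is F#-A#-C#-E: a dominant seventh chord on F#.
F# is not a diatonic chord root with this quality in F# major, but it lies a perfect fifth above B (IV), so the chord functions as an applied dominant of IV.
With E in the bass the chord is in third inversion, so the figured bass is 42.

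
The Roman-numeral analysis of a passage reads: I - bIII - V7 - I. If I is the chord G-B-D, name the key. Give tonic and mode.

G major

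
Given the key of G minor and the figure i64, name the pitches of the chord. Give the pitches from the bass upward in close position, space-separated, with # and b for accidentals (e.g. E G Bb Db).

In G minor, the tonic is G, and the diatonic chord built there is a minor triad.
Stacking thirds from G gives G-Bb-D.
The figured bass 64 indicates second inversion, placing the fifth (D) in the bass: D-G-Bb.

D G Bb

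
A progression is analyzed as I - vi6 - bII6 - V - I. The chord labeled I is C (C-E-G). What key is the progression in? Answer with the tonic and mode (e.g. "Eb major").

The chord C is a major triad rooted on C; its label is I.
If C is scale degree 1 and the mode makes that degree carry a major triad, the tonic is C and the mode is major.

C major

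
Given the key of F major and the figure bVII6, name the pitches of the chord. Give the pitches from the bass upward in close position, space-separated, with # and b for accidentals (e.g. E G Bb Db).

bVII6 is a major triad on the lowered seventh degree (the subtonic), borrowed from the parallel minor. In F major that root is Eb.
So the chord is Eb-G-Bb.
With the 6 figure the chord is in first inversion; from the bass G upward in close position it reads G-Bb-Eb.

G Bb Eb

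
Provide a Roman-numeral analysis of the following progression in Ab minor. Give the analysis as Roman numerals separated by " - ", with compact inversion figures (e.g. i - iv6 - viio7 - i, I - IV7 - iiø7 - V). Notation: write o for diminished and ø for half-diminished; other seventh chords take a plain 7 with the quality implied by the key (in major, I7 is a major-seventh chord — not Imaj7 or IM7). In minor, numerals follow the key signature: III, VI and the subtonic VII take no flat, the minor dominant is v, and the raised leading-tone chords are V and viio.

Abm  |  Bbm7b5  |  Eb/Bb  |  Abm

Abm: minor triad on Ab = scale degree 1 → i.
Bbm7b5 has root Bb, degree 2 in Ab minor, so iiø7.
Eb/Bb has root Eb, degree 5 in Ab minor, so V64.
Abm: minor triad on Ab = scale degree 1 → i.

i - iiø7 - V64 - i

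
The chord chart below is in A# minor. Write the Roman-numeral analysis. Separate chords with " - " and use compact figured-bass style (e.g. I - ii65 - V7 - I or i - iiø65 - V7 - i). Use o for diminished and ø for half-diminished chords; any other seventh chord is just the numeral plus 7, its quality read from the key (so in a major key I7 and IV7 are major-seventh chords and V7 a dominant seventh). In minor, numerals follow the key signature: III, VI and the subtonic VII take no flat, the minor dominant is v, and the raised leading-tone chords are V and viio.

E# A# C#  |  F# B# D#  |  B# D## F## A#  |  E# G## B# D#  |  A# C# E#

i64 - iio64 - V7/V - V7 - i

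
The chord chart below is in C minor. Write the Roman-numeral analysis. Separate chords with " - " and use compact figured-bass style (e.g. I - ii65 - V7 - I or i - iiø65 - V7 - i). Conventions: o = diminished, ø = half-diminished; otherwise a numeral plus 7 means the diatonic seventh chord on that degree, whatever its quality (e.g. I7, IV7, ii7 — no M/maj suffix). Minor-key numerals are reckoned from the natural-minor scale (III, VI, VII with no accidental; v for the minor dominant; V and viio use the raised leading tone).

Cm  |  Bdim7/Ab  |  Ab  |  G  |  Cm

Cm has root C, degree 1 in C minor, so i.
Bdim7/Ab: root B is the leading tone; fully diminished seventh chord there is viio42.
Ab: major triad on Ab = scale degree 6 → VI.
G: major triad on G = scale degree 5 → V.
Cm: root C is the tonic; minor triad there is i.

i - viio42 - VI - V - i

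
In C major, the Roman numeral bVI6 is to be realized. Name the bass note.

C

bVI in C major has root Ab; the chord is Ab-C-Eb.
The figure 6 means first inversion — the third is in the bass.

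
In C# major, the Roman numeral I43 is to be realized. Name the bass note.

G#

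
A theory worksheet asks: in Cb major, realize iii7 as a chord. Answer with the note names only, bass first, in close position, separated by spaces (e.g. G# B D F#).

In Cb major, the mediant is Eb, and the diatonic chord built there is a minor seventh chord.
Stacking thirds from Eb gives Eb-Gb-Bb-Db.

Eb Gb Bb Db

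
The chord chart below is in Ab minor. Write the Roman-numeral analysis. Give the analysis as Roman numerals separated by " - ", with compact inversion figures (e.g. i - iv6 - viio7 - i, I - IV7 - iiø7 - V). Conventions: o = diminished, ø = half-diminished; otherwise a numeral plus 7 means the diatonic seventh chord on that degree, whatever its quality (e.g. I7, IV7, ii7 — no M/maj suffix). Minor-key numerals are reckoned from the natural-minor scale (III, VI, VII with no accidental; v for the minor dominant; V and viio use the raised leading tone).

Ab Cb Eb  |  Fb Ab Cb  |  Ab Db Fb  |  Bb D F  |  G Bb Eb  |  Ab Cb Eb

i - VI - iv64 - V/V - V6 - i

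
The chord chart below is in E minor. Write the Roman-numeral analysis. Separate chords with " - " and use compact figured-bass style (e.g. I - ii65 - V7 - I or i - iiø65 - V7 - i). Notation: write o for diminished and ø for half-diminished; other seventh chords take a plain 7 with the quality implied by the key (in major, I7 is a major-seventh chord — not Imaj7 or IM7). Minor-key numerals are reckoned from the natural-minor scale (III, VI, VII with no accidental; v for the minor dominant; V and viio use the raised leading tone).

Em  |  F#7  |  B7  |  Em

i - V7/V - V7 - i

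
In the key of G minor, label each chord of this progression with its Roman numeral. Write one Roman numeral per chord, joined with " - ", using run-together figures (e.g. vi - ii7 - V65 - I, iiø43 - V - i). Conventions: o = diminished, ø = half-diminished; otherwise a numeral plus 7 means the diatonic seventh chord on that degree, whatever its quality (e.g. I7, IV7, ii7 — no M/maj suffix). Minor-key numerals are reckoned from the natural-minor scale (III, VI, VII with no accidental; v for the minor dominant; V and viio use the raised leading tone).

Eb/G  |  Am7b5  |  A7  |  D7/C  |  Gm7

VI6 - iiø7 - V7/V - V42 - i7

Eb/G: root Eb is the submediant; major triad there is VI6.
Am7b5: half-diminished seventh chord on A = scale degree 2 → iiø7.
A7 is the secondary dominant of V (dominant seventh chord on A): V7/V.
D7/C: root D is the dominant; dominant seventh chord there is V42.
Gm7: root G is the tonic; minor seventh chord there is i7.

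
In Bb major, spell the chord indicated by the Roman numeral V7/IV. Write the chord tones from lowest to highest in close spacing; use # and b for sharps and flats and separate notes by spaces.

Bb D F Ab

V7/IV is a secondary dominant — the dominant seventh of IV. IV in Bb major is Eb, so the applied chord's root is Bb, a perfect fifth above.
Building a dominant seventh chord on Bb gives Bb-D-F-Ab.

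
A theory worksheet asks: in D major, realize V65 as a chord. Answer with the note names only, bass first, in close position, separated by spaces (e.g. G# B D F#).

C# E G A

In D major, the fifth degree is A, and the diatonic chord built there is a dominant seventh chord.
That chord is spelled A-C#-E-G.
The figured bass 65 indicates first inversion, placing the third (C#) in the bass: C#-E-G-A.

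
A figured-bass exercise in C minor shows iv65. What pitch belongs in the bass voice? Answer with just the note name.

iv in C minor has root F; the chord is F-Ab-C-Eb.
The figure 65 means first inversion — the third is in the bass.

Ab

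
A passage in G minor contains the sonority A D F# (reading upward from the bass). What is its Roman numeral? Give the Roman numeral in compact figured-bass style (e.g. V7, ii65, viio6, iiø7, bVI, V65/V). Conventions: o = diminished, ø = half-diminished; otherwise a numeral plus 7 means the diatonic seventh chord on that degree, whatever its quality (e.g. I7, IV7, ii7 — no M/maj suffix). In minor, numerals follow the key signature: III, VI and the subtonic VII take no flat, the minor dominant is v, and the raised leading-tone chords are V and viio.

Stacked in thirds the chord is D-F#-A: a major triad on D.
In G minor, D is the dominant; the diatonic major triad there is V.
With A in the bass the chord is in second inversion, so the figured bass is 64.

V64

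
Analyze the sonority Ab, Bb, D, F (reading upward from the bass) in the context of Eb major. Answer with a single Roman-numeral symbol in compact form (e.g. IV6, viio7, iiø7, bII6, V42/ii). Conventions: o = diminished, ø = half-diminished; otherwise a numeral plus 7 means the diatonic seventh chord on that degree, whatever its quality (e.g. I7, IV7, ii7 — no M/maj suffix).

V42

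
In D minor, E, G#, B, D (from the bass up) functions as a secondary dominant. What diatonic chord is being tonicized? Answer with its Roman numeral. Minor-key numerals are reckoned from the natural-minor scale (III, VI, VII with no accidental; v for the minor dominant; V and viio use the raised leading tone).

V

The chord is a dominant seventh chord on E.
A dominant resolves down a perfect fifth: E → A. In D minor, A is scale degree 5, i.e. V.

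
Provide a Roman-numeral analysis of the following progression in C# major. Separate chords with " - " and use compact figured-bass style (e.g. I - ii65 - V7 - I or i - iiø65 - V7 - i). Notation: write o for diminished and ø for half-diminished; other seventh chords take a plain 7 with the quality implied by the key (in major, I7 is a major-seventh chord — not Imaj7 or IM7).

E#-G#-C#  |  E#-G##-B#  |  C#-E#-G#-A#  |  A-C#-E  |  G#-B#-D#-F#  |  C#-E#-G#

I6 - V/vi - vi65 - bVI - V7 - I

E#-G#-C#: root C# is the tonic; major triad there is I6.
E#-G##-B# is the secondary dominant of vi (major triad on E#): V/vi.
C#-E#-G#-A# has root A#, degree 6 in C# major, so vi65.
A-C#-E is non-diatonic — bVI, a mixture chord from C# minor.
G#-B#-D#-F#: dominant seventh chord on G# = scale degree 5 → V7.
C#-E#-G# has root C#, degree 1 in C# major, so I.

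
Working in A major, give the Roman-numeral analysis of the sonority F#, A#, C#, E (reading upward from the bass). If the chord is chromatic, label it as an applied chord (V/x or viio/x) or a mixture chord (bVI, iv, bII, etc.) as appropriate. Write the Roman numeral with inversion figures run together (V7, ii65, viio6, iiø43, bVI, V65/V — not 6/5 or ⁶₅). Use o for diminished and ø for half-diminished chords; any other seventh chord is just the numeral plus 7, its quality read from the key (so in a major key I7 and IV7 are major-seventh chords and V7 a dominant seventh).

V7/ii

The pitches F#-A#-C#-E form a dominant seventh chord rooted on F#.
F# is not a diatonic chord root with this quality in A major, but it lies a perfect fifth above B (ii), so the chord functions as an applied dominant of ii.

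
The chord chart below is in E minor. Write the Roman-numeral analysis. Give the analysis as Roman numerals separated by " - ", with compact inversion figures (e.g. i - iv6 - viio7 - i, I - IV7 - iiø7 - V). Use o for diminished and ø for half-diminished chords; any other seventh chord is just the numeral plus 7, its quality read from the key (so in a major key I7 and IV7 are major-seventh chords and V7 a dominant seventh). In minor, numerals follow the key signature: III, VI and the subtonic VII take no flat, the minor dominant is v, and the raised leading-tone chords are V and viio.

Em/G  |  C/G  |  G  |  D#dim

i6 - VI64 - III - viio

Em/G has root E, degree 1 in E minor, so i6.
C/G: major triad on C = scale degree 6 → VI64.
G: major triad on G = scale degree 3 → III.
D#dim: root D# is the leading tone; diminished triad there is viio.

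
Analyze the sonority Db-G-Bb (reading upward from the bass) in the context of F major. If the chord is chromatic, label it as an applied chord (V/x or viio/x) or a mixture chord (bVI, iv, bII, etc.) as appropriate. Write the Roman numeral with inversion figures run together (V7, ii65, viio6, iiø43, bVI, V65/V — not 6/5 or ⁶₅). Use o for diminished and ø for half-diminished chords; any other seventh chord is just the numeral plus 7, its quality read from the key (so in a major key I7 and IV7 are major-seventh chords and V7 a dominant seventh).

iio64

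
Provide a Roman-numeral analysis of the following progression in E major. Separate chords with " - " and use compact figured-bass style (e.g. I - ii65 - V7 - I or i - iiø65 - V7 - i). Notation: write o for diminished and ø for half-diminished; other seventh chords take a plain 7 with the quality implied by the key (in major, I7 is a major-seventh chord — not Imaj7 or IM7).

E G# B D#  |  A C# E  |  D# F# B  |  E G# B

I7 - IV - V6 - I

E-G#-B-D# has root E, degree 1 in E major, so I7.
A-C#-E: major triad on A = scale degree 4 → IV.
D#-F#-B has root B, degree 5 in E major, so V6.
E-G#-B: major triad on E = scale degree 1 → I.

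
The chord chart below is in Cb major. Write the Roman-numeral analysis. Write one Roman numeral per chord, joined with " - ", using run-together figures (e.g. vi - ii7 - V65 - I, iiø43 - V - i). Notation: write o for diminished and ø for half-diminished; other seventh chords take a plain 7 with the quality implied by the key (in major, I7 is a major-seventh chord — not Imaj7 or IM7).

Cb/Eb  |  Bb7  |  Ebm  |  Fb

I6 - V7/iii - iii - IV

Cb/Eb: root Cb is the tonic; major triad there is I6.
Bb7: chromatic; Bb is V of iii, so V7/iii.
Ebm: minor triad on Eb = scale degree 3 → iii.
Fb: major triad on Fb = scale degree 4 → IV.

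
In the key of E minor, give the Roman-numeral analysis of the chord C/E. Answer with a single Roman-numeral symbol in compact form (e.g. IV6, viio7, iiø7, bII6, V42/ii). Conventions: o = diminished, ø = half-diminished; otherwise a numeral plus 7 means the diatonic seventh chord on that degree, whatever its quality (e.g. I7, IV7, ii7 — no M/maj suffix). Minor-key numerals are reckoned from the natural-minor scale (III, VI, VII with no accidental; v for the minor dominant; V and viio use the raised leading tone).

VI6

The pitches C-E-G form a major triad rooted on C.
C is scale degree 6 in E minor, and a major triad on that degree is written VI.
With E in the bass the chord is in first inversion, so the figured bass is 6.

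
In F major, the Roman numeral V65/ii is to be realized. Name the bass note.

The applied chord V65/ii is rooted on D: D-F#-A-C.
The figure 65 means first inversion — the third is in the bass.

F#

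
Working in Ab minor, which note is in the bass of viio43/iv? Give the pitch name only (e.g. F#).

Gb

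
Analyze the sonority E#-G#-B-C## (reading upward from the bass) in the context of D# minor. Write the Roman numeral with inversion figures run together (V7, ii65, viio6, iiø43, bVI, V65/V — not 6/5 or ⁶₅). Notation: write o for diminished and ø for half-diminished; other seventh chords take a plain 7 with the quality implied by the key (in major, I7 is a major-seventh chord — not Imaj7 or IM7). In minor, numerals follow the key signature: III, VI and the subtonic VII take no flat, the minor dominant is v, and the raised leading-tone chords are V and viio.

viio65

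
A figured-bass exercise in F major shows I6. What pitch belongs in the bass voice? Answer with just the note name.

I in F major has root F; the chord is F-A-C.
The figure 6 means first inversion — the third is in the bass.

A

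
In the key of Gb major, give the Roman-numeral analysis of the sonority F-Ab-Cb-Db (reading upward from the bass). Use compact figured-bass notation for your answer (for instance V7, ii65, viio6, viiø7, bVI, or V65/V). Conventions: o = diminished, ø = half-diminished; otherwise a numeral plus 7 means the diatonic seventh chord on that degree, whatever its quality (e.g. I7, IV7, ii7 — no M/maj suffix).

The pitches Db-F-Ab-Cb form a dominant seventh chord rooted on Db.
In Gb major, Db is the dominant; the diatonic dominant seventh chord there is V7.
With F in the bass the chord is in first inversion, so the figured bass is 65.

V65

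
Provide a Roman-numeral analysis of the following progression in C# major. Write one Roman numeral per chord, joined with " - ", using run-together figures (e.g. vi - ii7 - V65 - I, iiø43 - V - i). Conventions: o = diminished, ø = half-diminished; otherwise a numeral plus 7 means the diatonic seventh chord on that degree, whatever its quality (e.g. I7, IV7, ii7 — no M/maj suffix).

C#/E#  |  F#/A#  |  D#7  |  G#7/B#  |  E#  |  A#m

I6 - IV6 - V7/V - V65 - V/vi - vi

C#/E#: root C# is the tonic; major triad there is I6.
F#/A# has root F#, degree 4 in C# major, so IV6.
D#7: a dominant seventh chord on D#, the applied dominant of V → V7/V.
G#7/B#: root G# is the dominant; dominant seventh chord there is V65.
E#: a major triad on E#, the applied dominant of vi → V/vi.
A#m has root A#, degree 6 in C# major, so vi.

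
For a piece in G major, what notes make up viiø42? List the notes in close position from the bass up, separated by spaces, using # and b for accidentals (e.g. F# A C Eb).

In G major, the leading tone is F#, and the diatonic chord built there is a half-diminished seventh chord.
Stacking thirds from F# gives F#-A-C-E.
With the 42 figure the chord is in third inversion; from the bass E upward in close position it reads E-F#-A-C.

E F# A C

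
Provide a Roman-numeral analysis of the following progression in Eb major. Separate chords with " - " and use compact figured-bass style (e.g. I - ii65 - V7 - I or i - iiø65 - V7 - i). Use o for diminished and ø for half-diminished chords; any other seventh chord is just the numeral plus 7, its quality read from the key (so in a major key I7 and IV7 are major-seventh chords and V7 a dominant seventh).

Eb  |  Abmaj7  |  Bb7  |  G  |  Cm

Eb: root Eb is the tonic; major triad there is I.
Abmaj7: root Ab is the subdominant; major seventh chord there is IV7.
Bb7: root Bb is the dominant; dominant seventh chord there is V7.
G: chromatic; G is V of vi, so V/vi.
Cm has root C, degree 6 in Eb major, so vi.

I - IV7 - V7 - V/vi - vi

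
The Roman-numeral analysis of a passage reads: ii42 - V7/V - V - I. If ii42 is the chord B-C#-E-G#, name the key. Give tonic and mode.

The anchor chord is a minor seventh chord on C#, labeled ii42.
ii42 on C# implies C# is the supertonic; that puts the tonic at B, and the lowercase numeral fits major mode.

B major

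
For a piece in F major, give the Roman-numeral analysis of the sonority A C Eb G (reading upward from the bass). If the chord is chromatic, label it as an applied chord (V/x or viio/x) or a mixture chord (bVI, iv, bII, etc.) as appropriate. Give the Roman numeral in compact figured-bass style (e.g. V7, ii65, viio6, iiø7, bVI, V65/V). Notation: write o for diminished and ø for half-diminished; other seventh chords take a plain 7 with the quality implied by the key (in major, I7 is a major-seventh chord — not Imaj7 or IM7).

Stacked in thirds the chord is A-C-Eb-G: a half-diminished seventh chord on A.
A sits a half step below Bb (IV in F major); a diminished chord there is the applied leading-tone chord of IV.

viiø7/IV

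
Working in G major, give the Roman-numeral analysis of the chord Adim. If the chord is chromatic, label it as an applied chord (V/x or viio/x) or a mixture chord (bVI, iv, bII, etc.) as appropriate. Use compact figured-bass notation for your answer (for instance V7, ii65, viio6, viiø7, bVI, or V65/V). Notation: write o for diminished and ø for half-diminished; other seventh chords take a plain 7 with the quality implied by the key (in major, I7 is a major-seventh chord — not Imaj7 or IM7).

iio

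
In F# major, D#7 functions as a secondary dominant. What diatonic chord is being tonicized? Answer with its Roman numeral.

ii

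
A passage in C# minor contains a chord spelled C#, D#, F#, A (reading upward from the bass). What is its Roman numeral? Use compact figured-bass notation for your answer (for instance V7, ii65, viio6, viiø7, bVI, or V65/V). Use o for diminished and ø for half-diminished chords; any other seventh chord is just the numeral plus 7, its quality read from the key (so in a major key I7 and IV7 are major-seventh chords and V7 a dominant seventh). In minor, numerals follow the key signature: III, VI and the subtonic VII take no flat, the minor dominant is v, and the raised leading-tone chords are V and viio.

iiø42

Stacked in thirds the chord is D#-F#-A-C#: a half-diminished seventh chord on D#.
D# is scale degree 2 in C# minor, and a half-diminished seventh chord on that degree is written iiø7.
With C# in the bass the chord is in third inversion, so the figured bass is 42.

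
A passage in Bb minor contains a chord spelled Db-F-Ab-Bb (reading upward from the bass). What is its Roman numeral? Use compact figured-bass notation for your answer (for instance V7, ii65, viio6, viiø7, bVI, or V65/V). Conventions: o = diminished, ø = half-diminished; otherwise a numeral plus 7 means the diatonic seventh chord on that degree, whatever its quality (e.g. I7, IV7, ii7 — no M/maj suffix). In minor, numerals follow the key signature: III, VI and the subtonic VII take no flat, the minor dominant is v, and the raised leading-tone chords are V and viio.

The pitches Bb-Db-F-Ab form a minor seventh chord rooted on Bb.
In Bb minor, Bb is the tonic; the diatonic minor seventh chord there is i7.
With Db in the bass the chord is in first inversion, so the figured bass is 65.

i65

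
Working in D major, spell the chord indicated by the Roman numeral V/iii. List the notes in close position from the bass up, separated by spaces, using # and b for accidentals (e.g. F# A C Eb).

C# E# G#

The slash means an applied dominant: we want the dominant of iii. In D major, iii is F# minor, and its dominant is built on C#.
Building a major triad on C# gives C#-E#-G#.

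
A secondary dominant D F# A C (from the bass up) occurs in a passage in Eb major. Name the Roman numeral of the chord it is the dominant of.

The chord is a dominant seventh chord on D.
A dominant resolves down a perfect fifth: D → G. In Eb major, G is scale degree 3, i.e. iii.

iii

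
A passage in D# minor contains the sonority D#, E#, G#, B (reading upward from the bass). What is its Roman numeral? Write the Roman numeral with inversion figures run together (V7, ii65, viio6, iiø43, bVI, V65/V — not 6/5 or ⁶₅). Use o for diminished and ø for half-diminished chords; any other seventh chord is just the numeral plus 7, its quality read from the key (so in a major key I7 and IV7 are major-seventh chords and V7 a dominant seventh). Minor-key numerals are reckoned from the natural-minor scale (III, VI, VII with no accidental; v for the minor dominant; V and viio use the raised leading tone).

The pitches E#-G#-B-D# form a half-diminished seventh chord rooted on E#.
E# is scale degree 2 in D# minor, and a half-diminished seventh chord on that degree is written iiø7.
With D# in the bass the chord is in third inversion, so the figured bass is 42.

iiø42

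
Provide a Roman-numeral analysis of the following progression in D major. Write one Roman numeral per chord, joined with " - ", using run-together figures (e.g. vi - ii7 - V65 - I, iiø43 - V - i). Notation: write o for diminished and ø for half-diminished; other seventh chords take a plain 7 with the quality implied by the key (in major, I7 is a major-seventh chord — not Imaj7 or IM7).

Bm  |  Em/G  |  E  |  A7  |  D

Bm: minor triad on B = scale degree 6 → vi.
Em/G: minor triad on E = scale degree 2 → ii6.
E: a major triad on E, the applied dominant of V → V/V.
A7 has root A, degree 5 in D major, so V7.
D: major triad on D = scale degree 1 → I.

vi - ii6 - V/V - V7 - I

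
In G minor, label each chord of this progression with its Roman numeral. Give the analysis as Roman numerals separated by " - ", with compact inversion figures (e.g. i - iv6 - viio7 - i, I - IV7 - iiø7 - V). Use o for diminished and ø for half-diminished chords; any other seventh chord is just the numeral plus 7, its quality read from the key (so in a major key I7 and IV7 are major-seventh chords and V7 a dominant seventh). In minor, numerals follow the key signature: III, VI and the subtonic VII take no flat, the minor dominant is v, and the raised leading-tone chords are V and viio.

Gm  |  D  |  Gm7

Gm: minor triad on G = scale degree 1 → i.
D: major triad on D = scale degree 5 → V.
Gm7 has root G, degree 1 in G minor, so i7.

i - V - i7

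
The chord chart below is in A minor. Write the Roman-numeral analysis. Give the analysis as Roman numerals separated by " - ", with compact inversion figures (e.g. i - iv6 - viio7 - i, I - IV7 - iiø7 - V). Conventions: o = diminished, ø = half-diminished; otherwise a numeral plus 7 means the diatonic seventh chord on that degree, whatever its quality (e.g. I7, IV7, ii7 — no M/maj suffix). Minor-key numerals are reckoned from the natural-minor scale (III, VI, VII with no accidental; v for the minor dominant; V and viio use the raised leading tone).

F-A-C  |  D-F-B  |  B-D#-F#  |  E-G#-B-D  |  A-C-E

F-A-C has root F, degree 6 in A minor, so VI.
D-F-B: root B is the supertonic; diminished triad there is iio6.
B-D#-F#: a major triad on B, the applied dominant of V → V/V.
E-G#-B-D: root E is the dominant; dominant seventh chord there is V7.
A-C-E has root A, degree 1 in A minor, so i.

VI - iio6 - V/V - V7 - i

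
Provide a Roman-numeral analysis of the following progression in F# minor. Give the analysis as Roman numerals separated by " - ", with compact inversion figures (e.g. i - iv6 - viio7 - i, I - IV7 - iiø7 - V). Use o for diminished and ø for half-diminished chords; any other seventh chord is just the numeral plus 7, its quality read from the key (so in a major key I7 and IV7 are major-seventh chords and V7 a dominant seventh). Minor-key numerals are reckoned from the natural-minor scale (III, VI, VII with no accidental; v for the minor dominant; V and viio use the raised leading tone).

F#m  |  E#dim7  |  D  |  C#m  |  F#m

F#m has root F#, degree 1 in F# minor, so i.
E#dim7: root E# is the leading tone; fully diminished seventh chord there is viio7.
D: root D is the submediant; major triad there is VI.
C#m: minor triad on C# = scale degree 5 → v.
F#m: minor triad on F# = scale degree 1 → i.

i - viio7 - VI - v - i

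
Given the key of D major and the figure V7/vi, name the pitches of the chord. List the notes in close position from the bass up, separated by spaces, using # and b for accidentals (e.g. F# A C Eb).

F# A# C# E

V7/vi is a secondary dominant — the dominant seventh of vi. vi in D major is B, so the applied chord's root is F#, a perfect fifth above.
Building a dominant seventh chord on F# gives F#-A#-C#-E.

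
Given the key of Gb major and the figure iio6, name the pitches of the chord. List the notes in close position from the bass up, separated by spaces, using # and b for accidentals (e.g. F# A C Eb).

Cb Ebb Ab

iio6 is the diminished supertonic triad, borrowed from the parallel minor. In Gb major that root is Ab.
So the chord is Ab-Cb-Ebb, a diminished triad.
The figured bass 6 indicates first inversion, placing the third (Cb) in the bass: Cb-Ebb-Ab.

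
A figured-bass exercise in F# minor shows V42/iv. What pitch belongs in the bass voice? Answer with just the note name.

E

The applied chord V42/iv is rooted on F#: F#-A#-C#-E.
The figure 42 means third inversion — the seventh is in the bass.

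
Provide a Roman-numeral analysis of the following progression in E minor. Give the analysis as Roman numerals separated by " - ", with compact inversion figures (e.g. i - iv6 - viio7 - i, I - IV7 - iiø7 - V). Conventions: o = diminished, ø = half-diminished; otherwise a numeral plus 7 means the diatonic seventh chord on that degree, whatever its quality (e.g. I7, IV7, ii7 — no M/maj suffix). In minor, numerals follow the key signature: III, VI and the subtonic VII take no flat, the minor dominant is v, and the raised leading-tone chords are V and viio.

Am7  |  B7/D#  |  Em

Am7: root A is the subdominant; minor seventh chord there is iv7.
B7/D#: root B is the dominant; dominant seventh chord there is V65.
Em: root E is the tonic; minor triad there is i.

iv7 - V65 - i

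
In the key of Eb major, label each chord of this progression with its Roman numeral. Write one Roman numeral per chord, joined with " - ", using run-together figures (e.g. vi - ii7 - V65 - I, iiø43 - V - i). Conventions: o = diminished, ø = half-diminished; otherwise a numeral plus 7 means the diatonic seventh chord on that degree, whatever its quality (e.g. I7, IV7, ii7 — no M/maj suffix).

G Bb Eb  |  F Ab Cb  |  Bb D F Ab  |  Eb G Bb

I6 - iio - V7 - I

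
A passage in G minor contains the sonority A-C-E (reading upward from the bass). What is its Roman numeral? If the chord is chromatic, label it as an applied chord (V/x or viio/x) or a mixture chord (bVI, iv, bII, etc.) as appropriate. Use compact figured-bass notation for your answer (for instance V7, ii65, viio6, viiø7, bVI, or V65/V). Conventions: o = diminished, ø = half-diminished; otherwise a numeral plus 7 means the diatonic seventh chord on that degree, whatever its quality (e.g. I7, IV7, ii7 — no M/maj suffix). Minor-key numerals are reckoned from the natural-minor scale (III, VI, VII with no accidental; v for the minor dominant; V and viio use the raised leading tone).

ii

Stacked in thirds the chord is A-C-E: a minor triad on A.
A is the second degree of G minor. This is the minor supertonic, borrowed from the parallel major (the Dorian ii).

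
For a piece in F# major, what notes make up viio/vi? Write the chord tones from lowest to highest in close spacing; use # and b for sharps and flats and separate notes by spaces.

The slash marks an applied leading-tone chord: viio of vi. In F# major, vi is D#, so the leading tone to it is C##, a half step below.
Building a diminished triad on C## gives C##-E#-G#.

C## E# G#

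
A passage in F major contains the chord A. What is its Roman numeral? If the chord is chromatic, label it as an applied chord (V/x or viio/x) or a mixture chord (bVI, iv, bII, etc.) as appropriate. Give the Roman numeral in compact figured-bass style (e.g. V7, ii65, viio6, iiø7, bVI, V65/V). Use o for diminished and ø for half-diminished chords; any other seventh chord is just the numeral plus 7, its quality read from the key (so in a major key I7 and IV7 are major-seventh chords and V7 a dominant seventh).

V/vi

Stacked in thirds the chord is A-C#-E: a major triad on A.
A is not a diatonic chord root with this quality in F major, but it lies a perfect fifth above D (vi), so the chord functions as an applied dominant of vi.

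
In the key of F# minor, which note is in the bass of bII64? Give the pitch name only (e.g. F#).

bII in F# minor has root G; the chord is G-B-D.
The figure 64 means second inversion — the fifth is in the bass.

D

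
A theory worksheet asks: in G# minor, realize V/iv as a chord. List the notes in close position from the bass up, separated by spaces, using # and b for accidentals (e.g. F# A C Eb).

G# B# D#

The slash means an applied dominant: we want the dominant of iv. In G# minor, iv is C# minor, and its dominant is built on G#.
Building a major triad on G# gives G#-B#-D#.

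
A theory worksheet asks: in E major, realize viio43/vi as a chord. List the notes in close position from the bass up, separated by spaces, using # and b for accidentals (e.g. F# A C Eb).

viio43/vi is a secondary leading-tone chord. The target vi is C# in E major; the applied chord is rooted a semitone below, on B#.
Building a fully diminished seventh chord on B# gives B#-D#-F#-A.
With the 43 figure the chord is in second inversion; from the bass F# upward in close position it reads F#-A-B#-D#.

F# A B# D#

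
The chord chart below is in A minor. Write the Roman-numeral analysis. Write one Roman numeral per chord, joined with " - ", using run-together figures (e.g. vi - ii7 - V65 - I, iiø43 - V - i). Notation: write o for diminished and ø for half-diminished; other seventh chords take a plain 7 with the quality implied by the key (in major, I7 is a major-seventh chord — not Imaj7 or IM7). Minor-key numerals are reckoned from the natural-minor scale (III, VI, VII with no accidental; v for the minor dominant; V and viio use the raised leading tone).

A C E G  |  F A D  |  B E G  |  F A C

A-C-E-G has root A, degree 1 in A minor, so i7.
F-A-D has root D, degree 4 in A minor, so iv6.
B-E-G has root E, degree 5 in A minor, so v64.
F-A-C: major triad on F = scale degree 6 → VI.

i7 - iv6 - v64 - VI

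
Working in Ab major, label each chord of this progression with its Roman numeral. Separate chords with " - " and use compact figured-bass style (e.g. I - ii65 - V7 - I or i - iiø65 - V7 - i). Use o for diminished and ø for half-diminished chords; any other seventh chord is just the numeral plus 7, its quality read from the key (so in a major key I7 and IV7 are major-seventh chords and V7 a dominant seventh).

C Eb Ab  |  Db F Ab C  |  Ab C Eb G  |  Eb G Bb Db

I6 - IV7 - I7 - V7

C-Eb-Ab: major triad on Ab = scale degree 1 → I6.
Db-F-Ab-C has root Db, degree 4 in Ab major, so IV7.
Ab-C-Eb-G: major seventh chord on Ab = scale degree 1 → I7.
Eb-G-Bb-Db has root Eb, degree 5 in Ab major, so V7.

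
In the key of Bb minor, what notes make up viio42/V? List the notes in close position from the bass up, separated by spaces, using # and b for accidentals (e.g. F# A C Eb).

viio42/V is a secondary leading-tone chord. The target V is F in Bb minor; the applied chord is rooted a semitone below, on E.
Building a fully diminished seventh chord on E gives E-G-Bb-Db.
The figured bass 42 indicates third inversion, placing the seventh (Db) in the bass: Db-E-G-Bb.

Db E G Bb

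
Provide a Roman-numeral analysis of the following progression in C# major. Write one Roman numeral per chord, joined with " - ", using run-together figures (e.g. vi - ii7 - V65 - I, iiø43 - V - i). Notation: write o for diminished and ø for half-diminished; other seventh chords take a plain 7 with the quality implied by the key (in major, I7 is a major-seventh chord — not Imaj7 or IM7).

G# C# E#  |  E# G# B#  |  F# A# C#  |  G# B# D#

I64 - iii - IV - V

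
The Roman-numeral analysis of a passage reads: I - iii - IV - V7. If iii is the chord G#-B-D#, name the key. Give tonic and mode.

E major

iii is given as G#-B-D# — a minor triad with root G#.
If G# is scale degree 3 and the mode makes that degree carry a minor triad, the tonic is E and the mode is major.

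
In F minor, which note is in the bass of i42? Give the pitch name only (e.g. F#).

i in F minor has root F; the chord is F-Ab-C-Eb.
The figure 42 means third inversion — the seventh is in the bass.

Eb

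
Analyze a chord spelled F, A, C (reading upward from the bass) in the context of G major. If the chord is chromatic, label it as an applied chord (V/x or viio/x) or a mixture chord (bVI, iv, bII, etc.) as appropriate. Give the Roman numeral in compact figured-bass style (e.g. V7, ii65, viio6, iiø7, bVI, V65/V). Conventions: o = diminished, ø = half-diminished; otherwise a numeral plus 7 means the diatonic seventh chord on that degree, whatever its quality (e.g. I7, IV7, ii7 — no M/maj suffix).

bVII

Stacked in thirds the chord is F-A-C: a major triad on F.
F is the lowered seventh degree of G major (diatonic 7 would be F#). This is a major triad on the lowered seventh degree (the subtonic), borrowed from the parallel minor.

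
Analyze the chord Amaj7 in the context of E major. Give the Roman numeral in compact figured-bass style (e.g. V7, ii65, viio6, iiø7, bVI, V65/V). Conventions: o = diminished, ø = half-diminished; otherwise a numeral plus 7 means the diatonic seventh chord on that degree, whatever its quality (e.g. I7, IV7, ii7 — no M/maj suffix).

IV7

The pitches A-C#-E-G# form a major seventh chord rooted on A.
A is scale degree 4 in E major, and a major seventh chord on that degree is written IV7.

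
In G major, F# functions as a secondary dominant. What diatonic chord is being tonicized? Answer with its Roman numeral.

The chord is a major triad on F#.
A dominant resolves down a perfect fifth: F# → B. In G major, B is scale degree 3, i.e. iii.

iii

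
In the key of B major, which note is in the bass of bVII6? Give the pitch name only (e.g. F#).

bVII in B major has root A; the chord is A-C#-E.
The figure 6 means first inversion — the third is in the bass.

C#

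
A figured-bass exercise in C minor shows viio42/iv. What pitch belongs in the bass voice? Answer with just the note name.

Db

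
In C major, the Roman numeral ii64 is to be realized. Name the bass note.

A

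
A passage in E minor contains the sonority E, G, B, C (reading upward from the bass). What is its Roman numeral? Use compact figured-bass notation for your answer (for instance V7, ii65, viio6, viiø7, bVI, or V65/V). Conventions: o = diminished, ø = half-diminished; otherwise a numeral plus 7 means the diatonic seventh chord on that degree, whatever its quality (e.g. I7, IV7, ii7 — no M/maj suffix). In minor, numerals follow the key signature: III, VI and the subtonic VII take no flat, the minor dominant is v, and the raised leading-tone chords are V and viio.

VI65

Stacked in thirds the chord is C-E-G-B: a major seventh chord on C.
In E minor, C is the submediant; the diatonic major seventh chord there is VI7.
With E in the bass the chord is in first inversion, so the figured bass is 65.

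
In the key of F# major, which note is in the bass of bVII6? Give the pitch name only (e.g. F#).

G#

bVII in F# major has root E; the chord is E-G#-B.
The figure 6 means first inversion — the third is in the bass.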